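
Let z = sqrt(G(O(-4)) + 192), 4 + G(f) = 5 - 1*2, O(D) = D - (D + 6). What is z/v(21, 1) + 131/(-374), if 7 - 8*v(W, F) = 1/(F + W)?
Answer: -131/374 + 176*sqrt(191)/153 ≈ 15.548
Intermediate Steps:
O(D) = -6 (O(D) = D - (6 + D) = D + (-6 - D) = -6)
G(f) = -1 (G(f) = -4 + (5 - 1*2) = -4 + (5 - 2) = -4 + 3 = -1)
z = sqrt(191) (z = sqrt(-1 + 192) = sqrt(191) ≈ 13.820)
v(W, F) = 7/8 - 1/(8*(F + W))
z/v(21, 1) + 131/(-374) = sqrt(191)/(((-1 + 7*1 + 7*21)/(8*(1 + 21)))) + 131/(-374) = sqrt(191)/(((1/8)*(-1 + 7 + 147)/22)) + 131*(-1/374) = sqrt(191)/(((1/8)*(1/22)*153)) - 131/374 = sqrt(191)/(153/176) - 131/374 = sqrt(191)*(176/153) - 131/374 = 176*sqrt(191)/153 - 131/374 = -131/374 + 176*sqrt(191)/153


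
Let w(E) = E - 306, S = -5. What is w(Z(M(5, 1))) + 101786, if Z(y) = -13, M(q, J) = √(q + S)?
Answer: 101467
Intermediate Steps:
M(q, J) = √(-5 + q) (M(q, J) = √(q - 5) = √(-5 + q))
w(E) = -306 + E
w(Z(M(5, 1))) + 101786 = (-306 - 13) + 101786 = -319 + 101786 = 101467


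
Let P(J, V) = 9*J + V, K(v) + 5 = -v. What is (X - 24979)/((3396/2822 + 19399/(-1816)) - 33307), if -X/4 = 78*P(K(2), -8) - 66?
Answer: 597033608/7760849623 ≈ 0.076929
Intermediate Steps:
K(v) = -5 - v
P(J, V) = V + 9*J
X = 22416 (X = -4*(78*(-8 + 9*(-5 - 1*2)) - 66) = -4*(78*(-8 + 9*(-5 - 2)) - 66) = -4*(78*(-8 + 9*(-7)) - 66) = -4*(78*(-8 - 63) - 66) = -4*(78*(-71) - 66) = -4*(-5538 - 66) = -4*(-5604) = 22416)
(X - 24979)/((3396/2822 + 19399/(-1816)) - 33307) = (22416 - 24979)/((3396/2822 + 19399/(-1816)) - 33307) = -2563/((3396*(1/2822) + 19399*(-1/1816)) - 33307) = -2563/((1698/1411 - 19399/1816) - 33307) = -2563/(-24288421/2562376 - 33307) = -2563/(-85369345853/2562376) = -2563*(-2562376/85369345853) = 597033608/7760849623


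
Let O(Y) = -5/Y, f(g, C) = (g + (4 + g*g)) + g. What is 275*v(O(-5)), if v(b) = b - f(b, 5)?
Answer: -1650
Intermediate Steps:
f(g, C) = 4 + g**2 + 2*g (f(g, C) = (g + (4 + g**2)) + g = (4 + g + g**2) + g = 4 + g**2 + 2*g)
v(b) = -4 - b - b**2 (v(b) = b - (4 + b**2 + 2*b) = b + (-4 - b**2 - 2*b) = -4 - b - b**2)
275*v(O(-5)) = 275*(-4 - (-5)/(-5) - (-5/(-5))**2) = 275*(-4 - (-5)*(-1)/5 - (-5*(-1/5))**2) = 275*(-4 - 1*1 - 1*1**2) = 275*(-4 - 1 - 1*1) = 275*(-4 - 1 - 1) = 275*(-6) = -1650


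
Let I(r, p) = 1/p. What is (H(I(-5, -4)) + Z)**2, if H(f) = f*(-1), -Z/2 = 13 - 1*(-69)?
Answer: 429025/16 ≈ 26814.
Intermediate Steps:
Z = -164 (Z = -2*(13 - 1*(-69)) = -2*(13 + 69) = -2*82 = -164)
H(f) = -f
(H(I(-5, -4)) + Z)**2 = (-1/(-4) - 164)**2 = (-1*(-1/4) - 164)**2 = (1/4 - 164)**2 = (-655/4)**2 = 429025/16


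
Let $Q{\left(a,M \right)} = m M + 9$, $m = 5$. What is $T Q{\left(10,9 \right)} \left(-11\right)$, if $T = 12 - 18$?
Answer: $3564$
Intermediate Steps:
$Q{\left(a,M \right)} = 9 + 5 M$ ($Q{\left(a,M \right)} = 5 M + 9 = 9 + 5 M$)
$T = -6$ ($T = 12 - 18 = -6$)
$T Q{\left(10,9 \right)} \left(-11\right) = - 6 \left(9 + 5 \cdot 9\right) \left(-11\right) = - 6 \left(9 + 45\right) \left(-11\right) = \left(-6\right) 54 \left(-11\right) = \left(-324\right) \left(-11\right) = 3564$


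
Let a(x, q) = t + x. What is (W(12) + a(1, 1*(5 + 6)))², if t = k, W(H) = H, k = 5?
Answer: 324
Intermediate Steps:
t = 5
a(x, q) = 5 + x
(W(12) + a(1, 1*(5 + 6)))² = (12 + (5 + 1))² = (12 + 6)² = 18² = 324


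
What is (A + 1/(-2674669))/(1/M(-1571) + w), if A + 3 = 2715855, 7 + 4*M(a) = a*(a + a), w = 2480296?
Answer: 35855674235530306025/32745777525332814476 ≈ 1.0950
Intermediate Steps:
M(a) = -7/4 + a²/2 (M(a) = -7/4 + (a*(a + a))/4 = -7/4 + (a*(2*a))/4 = -7/4 + (2*a²)/4 = -7/4 + a²/2)
A = 2715852 (A = -3 + 2715855 = 2715852)
(A + 1/(-2674669))/(1/M(-1571) + w) = (2715852 + 1/(-2674669))/(1/(-7/4 + (½)*(-1571)²) + 2480296) = (2715852 - 1/2674669)/(1/(-7/4 + (½)*2468041) + 2480296) = 7264005152987/(2674669*(1/(-7/4 + 2468041/2) + 2480296)) = 7264005152987/(2674669*(1/(4936075/4) + 2480296)) = 7264005152987/(2674669*(4/4936075 + 2480296)) = 7264005152987/(2674669*(12242927078204/4936075)) = (7264005152987/2674669)*(4936075/12242927078204) = 35855674235530306025/32745777525332814476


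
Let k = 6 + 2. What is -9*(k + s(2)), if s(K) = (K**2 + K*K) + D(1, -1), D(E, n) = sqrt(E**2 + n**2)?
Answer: -144 - 9*sqrt(2) ≈ -156.73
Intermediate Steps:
s(K) = sqrt(2) + 2*K**2 (s(K) = (K**2 + K*K) + sqrt(1**2 + (-1)**2) = (K**2 + K**2) + sqrt(1 + 1) = 2*K**2 + sqrt(2) = sqrt(2) + 2*K**2)
k = 8
-9*(k + s(2)) = -9*(8 + (sqrt(2) + 2*2**2)) = -9*(8 + (sqrt(2) + 2*4)) = -9*(8 + (sqrt(2) + 8)) = -9*(8 + (8 + sqrt(2))) = -9*(16 + sqrt(2)) = -144 - 9*sqrt(2)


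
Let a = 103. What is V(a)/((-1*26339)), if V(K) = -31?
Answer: 31/26339 ≈ 0.0011770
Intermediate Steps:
V(a)/((-1*26339)) = -31/((-1*26339)) = -31/(-26339) = -31*(-1/26339) = 31/26339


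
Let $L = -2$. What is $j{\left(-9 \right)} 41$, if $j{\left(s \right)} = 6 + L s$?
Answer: $984$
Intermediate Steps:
$j{\left(s \right)} = 6 - 2 s$
$j{\left(-9 \right)} 41 = \left(6 - -18\right) 41 = \left(6 + 18\right) 41 = 24 \cdot 41 = 984$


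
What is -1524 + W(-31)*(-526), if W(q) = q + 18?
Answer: 5314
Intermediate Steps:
W(q) = 18 + q
-1524 + W(-31)*(-526) = -1524 + (18 - 31)*(-526) = -1524 - 13*(-526) = -1524 + 6838 = 5314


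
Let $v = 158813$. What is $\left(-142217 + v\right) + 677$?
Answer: $17273$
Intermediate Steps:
$\left(-142217 + v\right) + 677 = \left(-142217 + 158813\right) + 677 = 16596 + 677 = 17273$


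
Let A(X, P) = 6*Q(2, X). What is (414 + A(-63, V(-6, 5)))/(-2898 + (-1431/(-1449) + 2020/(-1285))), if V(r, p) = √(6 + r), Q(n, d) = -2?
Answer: -16633554/119934727 ≈ -0.13869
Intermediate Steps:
A(X, P) = -12 (A(X, P) = 6*(-2) = -12)
(414 + A(-63, V(-6, 5)))/(-2898 + (-1431/(-1449) + 2020/(-1285))) = (414 - 12)/(-2898 + (-1431/(-1449) + 2020/(-1285))) = 402/(-2898 + (-1431*(-1/1449) + 2020*(-1/1285))) = 402/(-2898 + (159/161 - 404/257)) = 402/(-2898 - 24181/41377) = 402/(-119934727/41377) = 402*(-41377/119934727) = -16633554/119934727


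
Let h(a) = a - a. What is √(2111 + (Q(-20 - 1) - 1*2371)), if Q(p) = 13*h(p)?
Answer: 2*I*√65 ≈ 16.125*I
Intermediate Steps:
h(a) = 0
Q(p) = 0 (Q(p) = 13*0 = 0)
√(2111 + (Q(-20 - 1) - 1*2371)) = √(2111 + (0 - 1*2371)) = √(2111 + (0 - 2371)) = √(2111 - 2371) = √(-260) = 2*I*√65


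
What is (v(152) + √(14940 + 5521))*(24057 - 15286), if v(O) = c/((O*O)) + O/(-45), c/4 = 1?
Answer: -7700122297/259920 + 8771*√20461 ≈ 1.2250e+6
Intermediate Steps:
c = 4 (c = 4*1 = 4)
v(O) = 4/O² - O/45 (v(O) = 4/((O*O)) + O/(-45) = 4/(O²) + O*(-1/45) = 4/O² - O/45)
(v(152) + √(14940 + 5521))*(24057 - 15286) = ((4/152² - 1/45*152) + √(14940 + 5521))*(24057 - 15286) = ((4*(1/23104) - 152/45) + √20461)*8771 = ((1/5776 - 152/45) + √20461)*8771 = (-877907/259920 + √20461)*8771 = -7700122297/259920 + 8771*√20461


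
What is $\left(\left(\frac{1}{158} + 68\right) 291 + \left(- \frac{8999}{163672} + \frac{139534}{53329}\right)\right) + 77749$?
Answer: $\frac{67259544204067011}{689548662952} \approx 97541.0$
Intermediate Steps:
$\left(\left(\frac{1}{158} + 68\right) 291 + \left(- \frac{8999}{163672} + \frac{139534}{53329}\right)\right) + 77749 = \left(\left(\frac{1}{158} + 68\right) 291 + \left(\left(-8999\right) \frac{1}{163672} + 139534 \cdot \frac{1}{53329}\right)\right) + 77749 = \left(\frac{10745}{158} \cdot 291 + \left(- \frac{8999}{163672} + \frac{139534}{53329}\right)\right) + 77749 = \left(\frac{3126795}{158} + \frac{22357901177}{8728464088}\right) + 77749 = \frac{13647825208211963}{689548662952} + 77749 = \frac{67259544204067011}{689548662952}$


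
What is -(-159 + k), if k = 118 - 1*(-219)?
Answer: -178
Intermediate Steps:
k = 337 (k = 118 + 219 = 337)
-(-159 + k) = -(-159 + 337) = -1*178 = -178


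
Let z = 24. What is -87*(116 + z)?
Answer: -12180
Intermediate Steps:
-87*(116 + z) = -87*(116 + 24) = -87*140 = -12180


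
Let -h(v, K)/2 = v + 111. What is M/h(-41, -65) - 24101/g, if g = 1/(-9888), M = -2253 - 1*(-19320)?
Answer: 33363479253/140 ≈ 2.3831e+8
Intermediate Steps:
h(v, K) = -222 - 2*v (h(v, K) = -2*(v + 111) = -2*(111 + v) = -222 - 2*v)
M = 17067 (M = -2253 + 19320 = 17067)
g = -1/9888 ≈ -0.00010113
M/h(-41, -65) - 24101/g = 17067/(-222 - 2*(-41)) - 24101/(-1/9888) = 17067/(-222 + 82) - 24101*(-9888) = 17067/(-140) + 238310688 = 17067*(-1/140) + 238310688 = -17067/140 + 238310688 = 33363479253/140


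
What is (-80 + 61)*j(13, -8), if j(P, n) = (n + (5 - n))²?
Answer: -475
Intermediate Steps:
j(P, n) = 25 (j(P, n) = 5² = 25)
(-80 + 61)*j(13, -8) = (-80 + 61)*25 = -19*25 = -475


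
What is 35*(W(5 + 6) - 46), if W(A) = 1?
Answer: -1575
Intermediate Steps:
35*(W(5 + 6) - 46) = 35*(1 - 46) = 35*(-45) = -1575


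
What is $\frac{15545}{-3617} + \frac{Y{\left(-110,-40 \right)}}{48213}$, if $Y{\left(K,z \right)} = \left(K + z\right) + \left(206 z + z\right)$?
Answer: $- \frac{259987465}{58128807} \approx -4.4726$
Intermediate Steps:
$Y{\left(K,z \right)} = K + 208 z$ ($Y{\left(K,z \right)} = \left(K + z\right) + 207 z = K + 208 z$)
$\frac{15545}{-3617} + \frac{Y{\left(-110,-40 \right)}}{48213} = \frac{15545}{-3617} + \frac{-110 + 208 \left(-40\right)}{48213} = 15545 \left(- \frac{1}{3617}\right) + \left(-110 - 8320\right) \frac{1}{48213} = - \frac{15545}{3617} - \frac{2810}{16071} = - \frac{259987465}{58128807}$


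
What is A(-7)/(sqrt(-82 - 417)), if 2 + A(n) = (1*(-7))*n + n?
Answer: -40*I*sqrt(499)/499 ≈ -1.7906*I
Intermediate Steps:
A(n) = -2 - 6*n (A(n) = -2 + ((1*(-7))*n + n) = -2 + (-7*n + n) = -2 - 6*n)
A(-7)/(sqrt(-82 - 417)) = (-2 - 6*(-7))/(sqrt(-82 - 417)) = (-2 + 42)/(sqrt(-499)) = 40/((I*sqrt(499))) = 40*(-I*sqrt(499)/499) = -40*I*sqrt(499)/499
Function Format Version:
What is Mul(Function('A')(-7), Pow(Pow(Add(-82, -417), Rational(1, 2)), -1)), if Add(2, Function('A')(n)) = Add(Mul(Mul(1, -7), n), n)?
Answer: Mul(Rational(-40, 499), I, Pow(499, Rational(1, 2))) ≈ Mul(-1.7906, I)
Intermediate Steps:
Function('A')(n) = Add(-2, Mul(-6, n)) (Function('A')(n) = Add(-2, Add(Mul(Mul(1, -7), n), n)) = Add(-2, Add(Mul(-7, n), n)) = Add(-2, Mul(-6, n)))
Mul(Function('A')(-7), Pow(Pow(Add(-82, -417), Rational(1, 2)), -1)) = Mul(Add(-2, Mul(-6, -7)), Pow(Pow(Add(-82, -417), Rational(1, 2)), -1)) = Mul(Add(-2, 42), Pow(Pow(-499, Rational(1, 2)), -1)) = Mul(40, Pow(Mul(I, Pow(499, Rational(1, 2))), -1)) = Mul(40, Mul(Rational(-1, 499), I, Pow(499, Rational(1, 2)))) = Mul(Rational(-40, 499), I, Pow(499, Rational(1, 2)))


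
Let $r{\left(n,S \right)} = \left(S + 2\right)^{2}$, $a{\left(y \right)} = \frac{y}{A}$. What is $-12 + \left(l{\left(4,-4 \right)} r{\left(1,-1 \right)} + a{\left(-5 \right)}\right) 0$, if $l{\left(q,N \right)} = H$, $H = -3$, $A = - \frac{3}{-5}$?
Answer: $-12$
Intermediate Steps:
$A = \frac{3}{5}$ ($A = \left(-3\right) \left(- \frac{1}{5}\right) = \frac{3}{5} \approx 0.6$)
$a{\left(y \right)} = \frac{5 y}{3}$ ($a{\left(y \right)} = \frac{y}{\frac{3}{5}} = y \frac{5}{3} = \frac{5 y}{3}$)
$r{\left(n,S \right)} = \left(2 + S\right)^{2}$
$l{\left(q,N \right)} = -3$
$-12 + \left(l{\left(4,-4 \right)} r{\left(1,-1 \right)} + a{\left(-5 \right)}\right) 0 = -12 + \left(- 3 \left(2 - 1\right)^{2} + \frac{5}{3} \left(-5\right)\right) 0 = -12 + \left(- 3 \cdot 1^{2} - \frac{25}{3}\right) 0 = -12 + \left(\left(-3\right) 1 - \frac{25}{3}\right) 0 = -12 + \left(-3 - \frac{25}{3}\right) 0 = -12 - 0 = -12 + 0 = -12$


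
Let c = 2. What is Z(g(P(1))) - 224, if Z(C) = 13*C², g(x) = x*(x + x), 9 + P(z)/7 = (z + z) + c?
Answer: 78032276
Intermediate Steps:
P(z) = -49 + 14*z (P(z) = -63 + 7*((z + z) + 2) = -63 + 7*(2*z + 2) = -63 + 7*(2 + 2*z) = -63 + (14 + 14*z) = -49 + 14*z)
g(x) = 2*x² (g(x) = x*(2*x) = 2*x²)
Z(g(P(1))) - 224 = 13*(2*(-49 + 14*1)²)² - 224 = 13*(2*(-49 + 14)²)² - 224 = 13*(2*(-35)²)² - 224 = 13*(2*1225)² - 224 = 13*2450² - 224 = 13*6002500 - 224 = 78032500 - 224 = 78032276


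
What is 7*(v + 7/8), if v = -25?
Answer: -1351/8 ≈ -168.88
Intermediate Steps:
7*(v + 7/8) = 7*(-25 + 7/8) = 7*(-193/8) = -1351/8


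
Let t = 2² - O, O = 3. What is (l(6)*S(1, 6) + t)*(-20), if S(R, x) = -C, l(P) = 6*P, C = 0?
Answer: -20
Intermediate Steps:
t = 1 (t = 2² - 1*3 = 4 - 3 = 1)
S(R, x) = 0 (S(R, x) = -1*0 = 0)
(l(6)*S(1, 6) + t)*(-20) = ((6*6)*0 + 1)*(-20) = (36*0 + 1)*(-20) = (0 + 1)*(-20) = 1*(-20) = -20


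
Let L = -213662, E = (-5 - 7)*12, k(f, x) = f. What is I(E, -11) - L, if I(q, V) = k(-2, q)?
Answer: 213660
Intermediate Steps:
E = -144 (E = -12*12 = -144)
I(q, V) = -2
I(E, -11) - L = -2 - 1*(-213662) = -2 + 213662 = 213660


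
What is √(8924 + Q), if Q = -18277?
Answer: I*√9353 ≈ 96.711*I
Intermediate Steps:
√(8924 + Q) = √(8924 - 18277) = √(-9353) = I*√9353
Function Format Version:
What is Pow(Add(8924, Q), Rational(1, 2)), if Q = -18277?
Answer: Mul(I, Pow(9353, Rational(1, 2))) ≈ Mul(96.711, I)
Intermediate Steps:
Pow(Add(8924, Q), Rational(1, 2)) = Pow(Add(8924, -18277), Rational(1, 2)) = Pow(-9353, Rational(1, 2)) = Mul(I, Pow(9353, Rational(1, 2)))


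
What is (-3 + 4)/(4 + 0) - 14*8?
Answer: -447/4 ≈ -111.75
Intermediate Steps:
(-3 + 4)/(4 + 0) - 14*8 = 1/4 - 112 = 1*(¼) - 112 = ¼ - 112 = -447/4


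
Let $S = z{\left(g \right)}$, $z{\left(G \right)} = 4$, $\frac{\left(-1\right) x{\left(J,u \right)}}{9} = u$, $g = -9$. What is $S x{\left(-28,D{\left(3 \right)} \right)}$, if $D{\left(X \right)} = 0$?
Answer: $0$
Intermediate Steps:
$x{\left(J,u \right)} = - 9 u$
$S = 4$
$S x{\left(-28,D{\left(3 \right)} \right)} = 4 \left(\left(-9\right) 0\right) = 4 \cdot 0 = 0$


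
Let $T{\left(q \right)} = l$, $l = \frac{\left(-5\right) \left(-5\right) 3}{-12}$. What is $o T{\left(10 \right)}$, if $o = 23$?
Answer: $- \frac{575}{4} \approx -143.75$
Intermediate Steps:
$l = - \frac{25}{4}$ ($l = 25 \cdot 3 \left(- \frac{1}{12}\right) = 75 \left(- \frac{1}{12}\right) = - \frac{25}{4} \approx -6.25$)
$T{\left(q \right)} = - \frac{25}{4}$
$o T{\left(10 \right)} = 23 \left(- \frac{25}{4}\right) = - \frac{575}{4}$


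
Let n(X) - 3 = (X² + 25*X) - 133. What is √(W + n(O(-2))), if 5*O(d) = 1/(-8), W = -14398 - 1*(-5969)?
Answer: 9*I*√169079/40 ≈ 92.518*I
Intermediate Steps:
W = -8429 (W = -14398 + 5969 = -8429)
O(d) = -1/40 (O(d) = (⅕)/(-8) = (⅕)*(-⅛) = -1/40)
n(X) = -130 + X² + 25*X (n(X) = 3 + ((X² + 25*X) - 133) = 3 + (-133 + X² + 25*X) = -130 + X² + 25*X)
√(W + n(O(-2))) = √(-8429 + (-130 + (-1/40)² + 25*(-1/40))) = √(-8429 + (-130 + 1/1600 - 5/8)) = √(-8429 - 208999/1600) = √(-13695399/1600) = 9*I*√169079/40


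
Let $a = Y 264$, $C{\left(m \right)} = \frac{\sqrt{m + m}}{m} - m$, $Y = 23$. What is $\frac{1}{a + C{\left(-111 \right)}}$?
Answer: $\frac{686313}{4243473281} + \frac{i \sqrt{222}}{4243473281} \approx 0.00016173 + 3.5112 \cdot 10^{-9} i$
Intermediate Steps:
$C{\left(m \right)} = - m + \frac{\sqrt{2}}{\sqrt{m}}$ ($C{\left(m \right)} = \frac{\sqrt{2 m}}{m} - m = \frac{\sqrt{2} \sqrt{m}}{m} - m = \frac{\sqrt{2}}{\sqrt{m}} - m = - m + \frac{\sqrt{2}}{\sqrt{m}}$)
$a = 6072$ ($a = 23 \cdot 264 = 6072$)
$\frac{1}{a + C{\left(-111 \right)}} = \frac{1}{6072 + \left(\left(-1\right) \left(-111\right) + \frac{\sqrt{2}}{i \sqrt{111}}\right)} = \frac{1}{6072 + \left(111 + \sqrt{2} \left(- \frac{i \sqrt{111}}{111}\right)\right)} = \frac{1}{6072 + \left(111 - \frac{i \sqrt{222}}{111}\right)} = \frac{1}{6183 - \frac{i \sqrt{222}}{111}}$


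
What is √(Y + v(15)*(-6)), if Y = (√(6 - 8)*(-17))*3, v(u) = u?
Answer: √(-90 - 51*I*√2) ≈ 3.5591 - 10.132*I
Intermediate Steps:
Y = -51*I*√2 (Y = (√(-2)*(-17))*3 = ((I*√2)*(-17))*3 = -17*I*√2*3 = -51*I*√2 ≈ -72.125*I)
√(Y + v(15)*(-6)) = √(-51*I*√2 + 15*(-6)) = √(-51*I*√2 - 90) = √(-90 - 51*I*√2)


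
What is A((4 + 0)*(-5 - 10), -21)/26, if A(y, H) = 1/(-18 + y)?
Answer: -1/2028 ≈ -0.00049310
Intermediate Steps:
A((4 + 0)*(-5 - 10), -21)/26 = 1/((-18 + (4 + 0)*(-5 - 10))*26) = (1/26)/(-18 + 4*(-15)) = (1/26)/(-18 - 60) = (1/26)/(-78) = -1/78*1/26 = -1/2028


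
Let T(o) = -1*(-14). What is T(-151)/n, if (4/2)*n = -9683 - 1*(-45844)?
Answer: 28/36161 ≈ 0.00077431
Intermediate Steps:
n = 36161/2 (n = (-9683 - 1*(-45844))/2 = (-9683 + 45844)/2 = (½)*36161 = 36161/2 ≈ 18081.)
T(o) = 14
T(-151)/n = 14/(36161/2) = 14*(2/36161) = 28/36161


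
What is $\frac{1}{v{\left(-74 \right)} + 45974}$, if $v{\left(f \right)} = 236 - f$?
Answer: $\frac{1}{46284} \approx 2.1606 \cdot 10^{-5}$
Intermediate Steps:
$\frac{1}{v{\left(-74 \right)} + 45974} = \frac{1}{\left(236 - -74\right) + 45974} = \frac{1}{\left(236 + 74\right) + 45974} = \frac{1}{310 + 45974} = \frac{1}{46284}$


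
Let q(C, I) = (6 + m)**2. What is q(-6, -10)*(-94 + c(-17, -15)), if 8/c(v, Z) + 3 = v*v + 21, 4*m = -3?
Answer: -6361425/2456 ≈ -2590.2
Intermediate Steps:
m = -3/4 (m = (1/4)*(-3) = -3/4 ≈ -0.75000)
q(C, I) = 441/16 (q(C, I) = (6 - 3/4)**2 = (21/4)**2 = 441/16)
c(v, Z) = 8/(18 + v**2) (c(v, Z) = 8/(-3 + (v*v + 21)) = 8/(-3 + (v**2 + 21)) = 8/(-3 + (21 + v**2)) = 8/(18 + v**2))
q(-6, -10)*(-94 + c(-17, -15)) = 441*(-94 + 8/(18 + (-17)**2))/16 = 441*(-94 + 8/(18 + 289))/16 = 441*(-94 + 8/307)/16 = (441/16)*(-28850/307) = -6361425/2456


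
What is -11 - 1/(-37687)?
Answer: -414556/37687 ≈ -11.000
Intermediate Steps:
-11 - 1/(-37687) = -11 - 1*(-1/37687) = -11 + 1/37687 = -414556/37687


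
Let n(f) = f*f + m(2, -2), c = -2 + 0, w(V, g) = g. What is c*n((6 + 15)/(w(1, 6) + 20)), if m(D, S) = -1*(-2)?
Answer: -1793/338 ≈ -5.3047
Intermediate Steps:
m(D, S) = 2
c = -2
n(f) = 2 + f² (n(f) = f*f + 2 = f² + 2 = 2 + f²)
c*n((6 + 15)/(w(1, 6) + 20)) = -2*(2 + ((6 + 15)/(6 + 20))²) = -2*(2 + (21/26)²) = -2*(2 + 441/676) = -2*1793/676 = -1793/338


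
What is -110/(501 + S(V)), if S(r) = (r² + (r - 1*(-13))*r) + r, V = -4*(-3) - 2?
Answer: -110/841 ≈ -0.13080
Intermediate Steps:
V = 10 (V = 12 - 2 = 10)
S(r) = r + r² + r*(13 + r) (S(r) = (r² + (r + 13)*r) + r = (r² + (13 + r)*r) + r = (r² + r*(13 + r)) + r = r + r² + r*(13 + r))
-110/(501 + S(V)) = -110/(501 + 2*10*(7 + 10)) = -110/(501 + 2*10*17) = -110/(501 + 340) = -110/841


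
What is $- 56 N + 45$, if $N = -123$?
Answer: $6933$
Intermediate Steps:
$- 56 N + 45 = \left(-56\right) \left(-123\right) + 45 = 6888 + 45 = 6933$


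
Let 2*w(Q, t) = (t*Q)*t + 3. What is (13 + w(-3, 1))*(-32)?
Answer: -416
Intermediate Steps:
w(Q, t) = 3/2 + Q*t²/2 (w(Q, t) = ((t*Q)*t + 3)/2 = ((Q*t)*t + 3)/2 = (Q*t² + 3)/2 = (3 + Q*t²)/2 = 3/2 + Q*t²/2)
(13 + w(-3, 1))*(-32) = (13 + (3/2 + (½)*(-3)*1²))*(-32) = (13 + (3/2 + (½)*(-3)*1))*(-32) = (13 + (3/2 - 3/2))*(-32) = (13 + 0)*(-32) = 13*(-32) = -416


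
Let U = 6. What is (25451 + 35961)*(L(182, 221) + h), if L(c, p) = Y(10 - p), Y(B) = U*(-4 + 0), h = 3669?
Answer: 223846740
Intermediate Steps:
Y(B) = -24 (Y(B) = 6*(-4 + 0) = 6*(-4) = -24)
L(c, p) = -24
(25451 + 35961)*(L(182, 221) + h) = (25451 + 35961)*(-24 + 3669) = 61412*3645 = 223846740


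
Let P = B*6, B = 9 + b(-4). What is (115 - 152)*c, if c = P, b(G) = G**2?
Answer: -5550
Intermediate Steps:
B = 25 (B = 9 + (-4)**2 = 9 + 16 = 25)
P = 150 (P = 25*6 = 150)
c = 150
(115 - 152)*c = (115 - 152)*150 = -37*150 = -5550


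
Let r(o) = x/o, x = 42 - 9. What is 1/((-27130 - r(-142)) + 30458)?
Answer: 142/472609 ≈ 0.00030046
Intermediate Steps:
x = 33
r(o) = 33/o
1/((-27130 - r(-142)) + 30458) = 1/((-27130 - 33/(-142)) + 30458) = 1/((-27130 - 33*(-1)/142) + 30458) = 1/((-27130 - 1*(-33/142)) + 30458) = 1/((-27130 + 33/142) + 30458) = 1/(-3852427/142 + 30458) = 1/(472609/142) = 142/472609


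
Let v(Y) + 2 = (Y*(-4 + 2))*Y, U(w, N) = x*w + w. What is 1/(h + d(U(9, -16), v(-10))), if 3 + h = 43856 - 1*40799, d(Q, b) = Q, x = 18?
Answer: 1/3225 ≈ 0.00031008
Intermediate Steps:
U(w, N) = 19*w (U(w, N) = 18*w + w = 19*w)
v(Y) = -2 - 2*Y² (v(Y) = -2 + (Y*(-4 + 2))*Y = -2 + (Y*(-2))*Y = -2 + (-2*Y)*Y = -2 - 2*Y²)
h = 3054 (h = -3 + (43856 - 1*40799) = -3 + (43856 - 40799) = -3 + 3057 = 3054)
1/(h + d(U(9, -16), v(-10))) = 1/(3054 + 19*9) = 1/(3054 + 171) = 1/3225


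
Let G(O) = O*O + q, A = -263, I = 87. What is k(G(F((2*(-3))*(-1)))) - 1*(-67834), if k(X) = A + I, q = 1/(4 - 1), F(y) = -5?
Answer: 67658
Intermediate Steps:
q = ⅓ (q = 1/3 = ⅓ ≈ 0.33333)
G(O) = ⅓ + O² (G(O) = O*O + ⅓ = O² + ⅓ = ⅓ + O²)
k(X) = -176 (k(X) = -263 + 87 = -176)
k(G(F((2*(-3))*(-1)))) - 1*(-67834) = -176 - 1*(-67834) = -176 + 67834 = 67658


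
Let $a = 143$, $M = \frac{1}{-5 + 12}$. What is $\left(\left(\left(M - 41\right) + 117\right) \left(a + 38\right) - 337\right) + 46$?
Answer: $\frac{94436}{7} \approx 13491.0$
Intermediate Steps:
$M = \frac{1}{7} \approx 0.14286$
$\left(\left(\left(M - 41\right) + 117\right) \left(a + 38\right) - 337\right) + 46 = \left(\left(\left(\frac{1}{7} - 41\right) + 117\right) \left(143 + 38\right) - 337\right) + 46 = \left(\left(- \frac{286}{7} + 117\right) 181 - 337\right) + 46 = \left(\frac{533}{7} \cdot 181 - 337\right) + 46 = \left(\frac{96473}{7} - 337\right) + 46 = \frac{94114}{7} + 46 = \frac{94436}{7}$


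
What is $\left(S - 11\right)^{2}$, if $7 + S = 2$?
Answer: $256$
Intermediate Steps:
$S = -5$ ($S = -7 + 2 = -5$)
$\left(S - 11\right)^{2} = \left(-5 - 11\right)^{2} = \left(-16\right)^{2} = 256$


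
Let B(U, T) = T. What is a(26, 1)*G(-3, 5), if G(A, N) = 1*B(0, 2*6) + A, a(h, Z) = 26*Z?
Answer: 234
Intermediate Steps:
G(A, N) = 12 + A (G(A, N) = 1*(2*6) + A = 1*12 + A = 12 + A)
a(26, 1)*G(-3, 5) = (26*1)*(12 - 3) = 26*9 = 234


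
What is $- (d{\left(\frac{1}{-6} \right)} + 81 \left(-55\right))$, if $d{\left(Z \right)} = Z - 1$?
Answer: $\frac{26737}{6} \approx 4456.2$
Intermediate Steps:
$d{\left(Z \right)} = -1 + Z$ ($d{\left(Z \right)} = Z - 1 = -1 + Z$)
$- (d{\left(\frac{1}{-6} \right)} + 81 \left(-55\right)) = - (\left(-1 + \frac{1}{-6}\right) + 81 \left(-55\right)) = - (\left(-1 - \frac{1}{6}\right) - 4455) = - (- \frac{7}{6} - 4455) = \left(-1\right) \left(- \frac{26737}{6}\right) = \frac{26737}{6}$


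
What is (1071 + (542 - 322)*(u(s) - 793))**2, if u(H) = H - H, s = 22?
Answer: 30063745321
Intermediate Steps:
u(H) = 0
(1071 + (542 - 322)*(u(s) - 793))**2 = (1071 + (542 - 322)*(0 - 793))**2 = (1071 + 220*(-793))**2 = (1071 - 174460)**2 = (-173389)**2 = 30063745321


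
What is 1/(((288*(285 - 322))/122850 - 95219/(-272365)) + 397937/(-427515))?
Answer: -10596051190725/7077667684036 ≈ -1.4971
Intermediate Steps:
1/(((288*(285 - 322))/122850 - 95219/(-272365)) + 397937/(-427515)) = 1/(((288*(-37))*(1/122850) - 95219*(-1/272365)) + 397937*(-1/427515)) = 1/((-10656*1/122850 + 95219/272365) - 397937/427515) = 1/((-592/6825 + 95219/272365) - 397937/427515) = 1/(97725919/371778225 - 397937/427515) = 1/(-7077667684036/10596051190725) = -10596051190725/7077667684036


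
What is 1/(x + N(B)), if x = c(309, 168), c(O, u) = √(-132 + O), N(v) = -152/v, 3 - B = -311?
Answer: 11932/4357097 + 24649*√177/4357097 ≈ 0.078003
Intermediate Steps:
B = 314 (B = 3 - 1*(-311) = 3 + 311 = 314)
x = √177 (x = √(-132 + 309) = √177 ≈ 13.304)
1/(x + N(B)) = 1/(√177 - 152/314) = 1/(√177 - 152*1/314) = 1/(√177 - 76/157) = 1/(-76/157 + √177)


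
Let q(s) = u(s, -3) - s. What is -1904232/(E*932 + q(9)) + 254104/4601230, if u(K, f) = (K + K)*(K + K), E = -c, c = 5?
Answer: 79662849884/181748585 ≈ 438.31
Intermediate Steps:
E = -5 (E = -1*5 = -5)
u(K, f) = 4*K² (u(K, f) = (2*K)*(2*K) = 4*K²)
q(s) = -s + 4*s² (q(s) = 4*s² - s = -s + 4*s²)
-1904232/(E*932 + q(9)) + 254104/4601230 = -1904232/(-5*932 + 9*(-1 + 4*9)) + 254104/4601230 = -1904232/(-4660 + 9*(-1 + 36)) + 254104*(1/4601230) = -1904232/(-4660 + 9*35) + 127052/2300615 = -1904232/(-4660 + 315) + 127052/2300615 = -1904232/(-4345) + 127052/2300615 = -1904232*(-1/4345) + 127052/2300615 = 173112/395 + 127052/2300615 = 79662849884/181748585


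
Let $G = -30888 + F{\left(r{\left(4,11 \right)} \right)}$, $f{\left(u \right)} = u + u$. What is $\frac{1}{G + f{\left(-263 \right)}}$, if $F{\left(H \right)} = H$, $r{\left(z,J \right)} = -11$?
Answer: $- \frac{1}{31425} \approx -3.1822 \cdot 10^{-5}$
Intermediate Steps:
$f{\left(u \right)} = 2 u$
$G = -30899$ ($G = -30888 - 11 = -30899$)
$\frac{1}{G + f{\left(-263 \right)}} = \frac{1}{-30899 + 2 \left(-263\right)} = \frac{1}{-30899 - 526} = \frac{1}{-31425} = - \frac{1}{31425}$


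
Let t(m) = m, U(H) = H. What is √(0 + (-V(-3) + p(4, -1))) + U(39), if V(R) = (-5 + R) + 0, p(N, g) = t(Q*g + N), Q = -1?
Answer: 39 + √13 ≈ 42.606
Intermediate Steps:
p(N, g) = N - g (p(N, g) = -g + N = N - g)
V(R) = -5 + R
√(0 + (-V(-3) + p(4, -1))) + U(39) = √(0 + (-(-5 - 3) + (4 - 1*(-1)))) + 39 = √(0 + (-1*(-8) + (4 + 1))) + 39 = √(0 + (8 + 5)) + 39 = √(0 + 13) + 39 = √13 + 39 = 39 + √13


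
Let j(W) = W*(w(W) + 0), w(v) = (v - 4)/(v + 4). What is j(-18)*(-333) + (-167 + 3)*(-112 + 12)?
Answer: 180734/7 ≈ 25819.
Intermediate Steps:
w(v) = (-4 + v)/(4 + v)
j(W) = W*(-4 + W)/(4 + W) (j(W) = W*((-4 + W)/(4 + W) + 0) = W*((-4 + W)/(4 + W)) = W*(-4 + W)/(4 + W))
j(-18)*(-333) + (-167 + 3)*(-112 + 12) = -18*(-4 - 18)/(4 - 18)*(-333) + (-167 + 3)*(-112 + 12) = -18*(-22)/(-14)*(-333) - 164*(-100) = -18*(-1/14)*(-22)*(-333) + 16400 = -198/7*(-333) + 16400 = 65934/7 + 16400 = 180734/7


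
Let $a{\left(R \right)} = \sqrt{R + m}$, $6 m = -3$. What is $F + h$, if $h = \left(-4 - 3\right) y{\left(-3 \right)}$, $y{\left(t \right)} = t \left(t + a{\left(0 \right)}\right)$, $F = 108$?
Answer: $45 + \frac{21 i \sqrt{2}}{2} \approx 45.0 + 14.849 i$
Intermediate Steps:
$m = - \frac{1}{2}$ ($m = \frac{1}{6} \left(-3\right) = - \frac{1}{2} \approx -0.5$)
$a{\left(R \right)} = \sqrt{- \frac{1}{2} + R}$ ($a{\left(R \right)} = \sqrt{R - \frac{1}{2}} = \sqrt{- \frac{1}{2} + R}$)
$y{\left(t \right)} = t \left(t + \frac{i \sqrt{2}}{2}\right)$ ($y{\left(t \right)} = t \left(t + \frac{\sqrt{-2 + 4 \cdot 0}}{2}\right) = t \left(t + \frac{\sqrt{-2 + 0}}{2}\right) = t \left(t + \frac{\sqrt{-2}}{2}\right) = t \left(t + \frac{i \sqrt{2}}{2}\right)$)
$h = -63 + \frac{21 i \sqrt{2}}{2}$ ($h = \left(-4 - 3\right) \frac{1}{2} \left(-3\right) \left(2 \left(-3\right) + i \sqrt{2}\right) = - 7 \cdot \frac{1}{2} \left(-3\right) \left(-6 + i \sqrt{2}\right) = - 7 \left(9 - \frac{3 i \sqrt{2}}{2}\right) = -63 + \frac{21 i \sqrt{2}}{2} \approx -63.0 + 14.849 i$)
$F + h = 108 - \left(63 - \frac{21 i \sqrt{2}}{2}\right) = 45 + \frac{21 i \sqrt{2}}{2}$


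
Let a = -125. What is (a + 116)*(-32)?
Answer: 288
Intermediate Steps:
(a + 116)*(-32) = (-125 + 116)*(-32) = -9*(-32) = 288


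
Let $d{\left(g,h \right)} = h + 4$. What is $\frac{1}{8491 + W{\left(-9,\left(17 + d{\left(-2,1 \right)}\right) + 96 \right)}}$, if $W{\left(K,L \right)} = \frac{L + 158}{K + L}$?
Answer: $\frac{109}{925795} \approx 0.00011774$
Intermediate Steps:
$d{\left(g,h \right)} = 4 + h$
$W{\left(K,L \right)} = \frac{158 + L}{K + L}$
$\frac{1}{8491 + W{\left(-9,\left(17 + d{\left(-2,1 \right)}\right) + 96 \right)}} = \frac{1}{8491 + \frac{158 + \left(\left(17 + \left(4 + 1\right)\right) + 96\right)}{-9 + \left(\left(17 + \left(4 + 1\right)\right) + 96\right)}} = \frac{1}{8491 + \frac{158 + \left(\left(17 + 5\right) + 96\right)}{-9 + \left(\left(17 + 5\right) + 96\right)}} = \frac{1}{8491 + \frac{158 + \left(22 + 96\right)}{-9 + \left(22 + 96\right)}} = \frac{1}{8491 + \frac{158 + 118}{-9 + 118}} = \frac{1}{8491 + \frac{1}{109} \cdot 276} = \frac{1}{8491 + \frac{276}{109}} = \frac{1}{\frac{925795}{109}} = \frac{109}{925795}$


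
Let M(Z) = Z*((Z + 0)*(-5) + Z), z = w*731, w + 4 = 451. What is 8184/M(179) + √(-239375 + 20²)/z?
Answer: -2046/32041 + 55*I*√79/326757 ≈ -0.063856 + 0.0014961*I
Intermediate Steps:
w = 447 (w = -4 + 451 = 447)
z = 326757 (z = 447*731 = 326757)
M(Z) = -4*Z² (M(Z) = Z*(Z*(-5) + Z) = Z*(-5*Z + Z) = Z*(-4*Z) = -4*Z²)
8184/M(179) + √(-239375 + 20²)/z = 8184/((-4*179²)) + √(-239375 + 20²)/326757 = 8184/((-4*32041)) + √(-239375 + 400)*(1/326757) = 8184/(-128164) + √(-238975)*(1/326757) = 8184*(-1/128164) + (55*I*√79)*(1/326757) = -2046/32041 + 55*I*√79/326757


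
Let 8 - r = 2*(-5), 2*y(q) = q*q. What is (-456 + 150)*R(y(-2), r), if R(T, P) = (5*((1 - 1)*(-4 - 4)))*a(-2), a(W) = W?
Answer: 0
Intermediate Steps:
y(q) = q**2/2 (y(q) = (q*q)/2 = q**2/2)
r = 18 (r = 8 - 2*(-5) = 8 - 1*(-10) = 8 + 10 = 18)
R(T, P) = 0 (R(T, P) = (5*((1 - 1)*(-4 - 4)))*(-2) = (5*(0*(-8)))*(-2) = (5*0)*(-2) = 0*(-2) = 0)
(-456 + 150)*R(y(-2), r) = (-456 + 150)*0 = -306*0 = 0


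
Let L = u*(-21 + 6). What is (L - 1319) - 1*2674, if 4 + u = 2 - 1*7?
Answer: -3858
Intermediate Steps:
u = -9 (u = -4 + (2 - 1*7) = -4 + (2 - 7) = -4 - 5 = -9)
L = 135 (L = -9*(-21 + 6) = -9*(-15) = 135)
(L - 1319) - 1*2674 = (135 - 1319) - 1*2674 = -1184 - 2674 = -3858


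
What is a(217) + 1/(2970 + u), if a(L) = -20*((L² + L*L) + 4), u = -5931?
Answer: -5577458041/2961 ≈ -1.8836e+6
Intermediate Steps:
a(L) = -80 - 40*L² (a(L) = -20*((L² + L²) + 4) = -20*(2*L² + 4) = -20*(4 + 2*L²) = -80 - 40*L²)
a(217) + 1/(2970 + u) = (-80 - 40*217²) + 1/(2970 - 5931) = (-80 - 40*47089) + 1/(-2961) = (-80 - 1883560) - 1/2961 = -1883640 - 1/2961 = -5577458041/2961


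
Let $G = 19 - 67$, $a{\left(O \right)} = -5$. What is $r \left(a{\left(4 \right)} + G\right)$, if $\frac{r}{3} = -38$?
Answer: $6042$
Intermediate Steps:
$r = -114$ ($r = 3 \left(-38\right) = -114$)
$G = -48$ ($G = 19 - 67 = -48$)
$r \left(a{\left(4 \right)} + G\right) = - 114 \left(-5 - 48\right) = \left(-114\right) \left(-53\right) = 6042$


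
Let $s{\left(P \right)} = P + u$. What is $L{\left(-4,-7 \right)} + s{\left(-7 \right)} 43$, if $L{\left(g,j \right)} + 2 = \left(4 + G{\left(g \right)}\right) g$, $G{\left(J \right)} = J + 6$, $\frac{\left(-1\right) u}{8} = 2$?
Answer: $-1015$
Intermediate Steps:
$u = -16$ ($u = \left(-8\right) 2 = -16$)
$G{\left(J \right)} = 6 + J$
$L{\left(g,j \right)} = -2 + g \left(10 + g\right)$ ($L{\left(g,j \right)} = -2 + \left(4 + \left(6 + g\right)\right) g = -2 + \left(10 + g\right) g = -2 + g \left(10 + g\right)$)
$s{\left(P \right)} = -16 + P$ ($s{\left(P \right)} = P - 16 = -16 + P$)
$L{\left(-4,-7 \right)} + s{\left(-7 \right)} 43 = \left(-2 + \left(-4\right)^{2} + 10 \left(-4\right)\right) + \left(-16 - 7\right) 43 = \left(-2 + 16 - 40\right) - 989 = -26 - 989 = -1015$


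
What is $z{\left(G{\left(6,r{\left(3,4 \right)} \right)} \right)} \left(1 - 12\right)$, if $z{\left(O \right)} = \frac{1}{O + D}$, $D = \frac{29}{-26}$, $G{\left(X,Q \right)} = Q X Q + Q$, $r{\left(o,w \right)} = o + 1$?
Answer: $- \frac{286}{2571} \approx -0.11124$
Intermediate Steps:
$r{\left(o,w \right)} = 1 + o$
$G{\left(X,Q \right)} = Q + X Q^{2}$ ($G{\left(X,Q \right)} = X Q^{2} + Q = Q + X Q^{2}$)
$D = - \frac{29}{26}$ ($D = 29 \left(- \frac{1}{26}\right) = - \frac{29}{26} \approx -1.1154$)
$z{\left(O \right)} = \frac{1}{- \frac{29}{26} + O}$ ($z{\left(O \right)} = \frac{1}{O - \frac{29}{26}} = \frac{1}{- \frac{29}{26} + O}$)
$z{\left(G{\left(6,r{\left(3,4 \right)} \right)} \right)} \left(1 - 12\right) = \frac{26}{-29 + 26 \left(1 + 3\right) \left(1 + \left(1 + 3\right) 6\right)} \left(1 - 12\right) = \frac{26}{-29 + 26 \cdot 4 \left(1 + 4 \cdot 6\right)} \left(-11\right) = \frac{26}{-29 + 26 \cdot 4 \left(1 + 24\right)} \left(-11\right) = \frac{26}{-29 + 26 \cdot 4 \cdot 25} \left(-11\right) = \frac{26}{-29 + 26 \cdot 100} \left(-11\right) = \frac{26}{-29 + 2600} \left(-11\right) = \frac{26}{2571} \left(-11\right) = - \frac{286}{2571}$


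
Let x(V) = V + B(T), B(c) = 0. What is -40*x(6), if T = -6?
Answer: -240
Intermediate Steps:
x(V) = V (x(V) = V + 0 = V)
-40*x(6) = -40*6 = -240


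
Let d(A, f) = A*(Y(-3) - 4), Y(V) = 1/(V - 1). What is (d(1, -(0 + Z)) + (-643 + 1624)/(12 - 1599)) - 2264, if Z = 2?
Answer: -4800925/2116 ≈ -2268.9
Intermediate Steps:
Y(V) = 1/(-1 + V)
d(A, f) = -17*A/4 (d(A, f) = A*(1/(-1 - 3) - 4) = A*(1/(-4) - 4) = A*(-¼ - 4) = A*(-17/4) = -17*A/4)
(d(1, -(0 + Z)) + (-643 + 1624)/(12 - 1599)) - 2264 = (-17/4*1 + (-643 + 1624)/(12 - 1599)) - 2264 = (-17/4 + 981/(-1587)) - 2264 = (-17/4 + 981*(-1/1587)) - 2264 = (-17/4 - 327/529) - 2264 = -10301/2116 - 2264 = -4800925/2116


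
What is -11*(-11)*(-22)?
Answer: -2662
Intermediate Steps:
-11*(-11)*(-22) = 121*(-22) = -2662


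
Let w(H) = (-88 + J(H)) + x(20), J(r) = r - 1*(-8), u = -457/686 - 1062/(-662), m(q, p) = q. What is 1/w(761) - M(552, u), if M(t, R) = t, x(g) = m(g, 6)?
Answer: -386951/701 ≈ -552.00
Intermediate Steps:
x(g) = g
u = 212999/227066 (u = -457*1/686 - 1062*(-1/662) = -457/686 + 531/331 = 212999/227066 ≈ 0.93805)
J(r) = 8 + r (J(r) = r + 8 = 8 + r)
w(H) = -60 + H (w(H) = (-88 + (8 + H)) + 20 = (-80 + H) + 20 = -60 + H)
1/w(761) - M(552, u) = 1/(-60 + 761) - 1*552 = 1/701 - 552 = -386951/701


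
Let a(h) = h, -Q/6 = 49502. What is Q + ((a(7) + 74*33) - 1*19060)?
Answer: -313623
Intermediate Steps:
Q = -297012 (Q = -6*49502 = -297012)
Q + ((a(7) + 74*33) - 1*19060) = -297012 + ((7 + 74*33) - 1*19060) = -297012 + ((7 + 2442) - 19060) = -297012 + (2449 - 19060) = -297012 - 16611 = -313623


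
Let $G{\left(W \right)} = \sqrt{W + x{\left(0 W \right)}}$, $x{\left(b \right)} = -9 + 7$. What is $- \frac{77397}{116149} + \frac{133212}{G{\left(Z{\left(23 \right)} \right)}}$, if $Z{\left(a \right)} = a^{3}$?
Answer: $- \frac{77397}{116149} + \frac{44404 \sqrt{12165}}{4055} \approx 1207.1$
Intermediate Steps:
$x{\left(b \right)} = -2$
$G{\left(W \right)} = \sqrt{-2 + W}$ ($G{\left(W \right)} = \sqrt{W - 2} = \sqrt{-2 + W}$)
$- \frac{77397}{116149} + \frac{133212}{G{\left(Z{\left(23 \right)} \right)}} = - \frac{77397}{116149} + \frac{133212}{\sqrt{-2 + 23^{3}}} = \left(-77397\right) \frac{1}{116149} + \frac{133212}{\sqrt{-2 + 12167}} = - \frac{77397}{116149} + \frac{133212}{\sqrt{12165}} = - \frac{77397}{116149} + 133212 \frac{\sqrt{12165}}{12165} = - \frac{77397}{116149} + \frac{44404 \sqrt{12165}}{4055}$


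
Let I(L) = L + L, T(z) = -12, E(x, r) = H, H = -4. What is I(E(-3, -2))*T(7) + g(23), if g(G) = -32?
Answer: 64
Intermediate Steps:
E(x, r) = -4
I(L) = 2*L
I(E(-3, -2))*T(7) + g(23) = (2*(-4))*(-12) - 32 = -8*(-12) - 32 = 96 - 32 = 64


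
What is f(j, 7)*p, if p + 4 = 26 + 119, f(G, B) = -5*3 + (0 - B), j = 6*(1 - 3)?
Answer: -3102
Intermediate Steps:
j = -12 (j = 6*(-2) = -12)
f(G, B) = -15 - B
p = 141 (p = -4 + (26 + 119) = -4 + 145 = 141)
f(j, 7)*p = (-15 - 1*7)*141 = (-15 - 7)*141 = -22*141 = -3102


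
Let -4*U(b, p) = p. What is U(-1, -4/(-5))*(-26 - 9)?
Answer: 7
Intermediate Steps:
U(b, p) = -p/4
U(-1, -4/(-5))*(-26 - 9) = (-(-1)/(-5))*(-26 - 9) = -(-1)*(-1)/5*(-35) = -¼*⅘*(-35) = -⅕*(-35) = 7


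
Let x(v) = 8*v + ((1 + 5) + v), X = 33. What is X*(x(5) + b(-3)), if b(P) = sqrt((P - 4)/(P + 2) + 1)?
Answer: 1683 + 66*sqrt(2) ≈ 1776.3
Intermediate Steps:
b(P) = sqrt(1 + (-4 + P)/(2 + P)) (b(P) = sqrt((-4 + P)/(2 + P) + 1) = sqrt(1 + (-4 + P)/(2 + P)))
x(v) = 6 + 9*v (x(v) = 8*v + (6 + v) = 6 + 9*v)
X*(x(5) + b(-3)) = 33*((6 + 9*5) + sqrt(2)*sqrt((-1 - 3)/(2 - 3))) = 33*((6 + 45) + sqrt(2)*sqrt(-4/(-1))) = 33*(51 + sqrt(2)*sqrt(-1*(-4))) = 33*(51 + sqrt(2)*sqrt(4)) = 33*(51 + sqrt(2)*2) = 33*(51 + 2*sqrt(2)) = 1683 + 66*sqrt(2)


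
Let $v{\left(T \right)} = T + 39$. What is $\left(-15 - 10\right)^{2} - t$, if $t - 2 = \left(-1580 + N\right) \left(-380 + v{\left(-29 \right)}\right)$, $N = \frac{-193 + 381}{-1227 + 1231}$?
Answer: $-566587$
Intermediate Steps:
$v{\left(T \right)} = 39 + T$
$N = 47$ ($N = \frac{188}{4} = 188 \cdot \frac{1}{4} = 47$)
$t = 567212$ ($t = 2 + \left(-1580 + 47\right) \left(-380 + \left(39 - 29\right)\right) = 2 - 1533 \left(-380 + 10\right) = 2 - -567210 = 2 + 567210 = 567212$)
$\left(-15 - 10\right)^{2} - t = \left(-15 - 10\right)^{2} - 567212 = \left(-25\right)^{2} - 567212 = 625 - 567212 = -566587$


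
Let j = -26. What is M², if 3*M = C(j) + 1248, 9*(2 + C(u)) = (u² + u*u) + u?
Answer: 17472400/81 ≈ 2.1571e+5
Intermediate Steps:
C(u) = -2 + u/9 + 2*u²/9 (C(u) = -2 + ((u² + u*u) + u)/9 = -2 + ((u² + u²) + u)/9 = -2 + (2*u² + u)/9 = -2 + (u + 2*u²)/9 = -2 + (u/9 + 2*u²/9) = -2 + u/9 + 2*u²/9)
M = 4180/9 (M = ((-2 + (⅑)*(-26) + (2/9)*(-26)²) + 1248)/3 = ((-2 - 26/9 + (2/9)*676) + 1248)/3 = ((-2 - 26/9 + 1352/9) + 1248)/3 = (436/3 + 1248)/3 = (⅓)*(4180/3) = 4180/9 ≈ 464.44)
M² = (4180/9)² = 17472400/81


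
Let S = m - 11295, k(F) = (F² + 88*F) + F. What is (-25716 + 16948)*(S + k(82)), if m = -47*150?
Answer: 37904064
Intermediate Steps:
k(F) = F² + 89*F
m = -7050
S = -18345 (S = -7050 - 11295 = -18345)
(-25716 + 16948)*(S + k(82)) = (-25716 + 16948)*(-18345 + 82*(89 + 82)) = -8768*(-18345 + 82*171) = -8768*(-18345 + 14022) = -8768*(-4323) = 37904064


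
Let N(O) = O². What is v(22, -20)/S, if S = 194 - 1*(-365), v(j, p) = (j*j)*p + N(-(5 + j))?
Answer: -8951/559 ≈ -16.013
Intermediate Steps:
v(j, p) = (-5 - j)² + p*j² (v(j, p) = (j*j)*p + (-(5 + j))² = j²*p + (-5 - j)² = p*j² + (-5 - j)² = (-5 - j)² + p*j²)
S = 559 (S = 194 + 365 = 559)
v(22, -20)/S = ((5 + 22)² - 20*22²)/559 = (27² - 20*484)*(1/559) = (729 - 9680)*(1/559) = -8951*1/559 = -8951/559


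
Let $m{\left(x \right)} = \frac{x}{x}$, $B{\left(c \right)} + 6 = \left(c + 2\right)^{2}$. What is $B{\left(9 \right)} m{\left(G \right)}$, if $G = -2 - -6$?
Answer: $115$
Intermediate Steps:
$B{\left(c \right)} = -6 + \left(2 + c\right)^{2}$ ($B{\left(c \right)} = -6 + \left(c + 2\right)^{2} = -6 + \left(2 + c\right)^{2}$)
$G = 4$ ($G = -2 + 6 = 4$)
$m{\left(x \right)} = 1$
$B{\left(9 \right)} m{\left(G \right)} = \left(-6 + \left(2 + 9\right)^{2}\right) 1 = \left(-6 + 11^{2}\right) 1 = \left(-6 + 121\right) 1 = 115 \cdot 1 = 115$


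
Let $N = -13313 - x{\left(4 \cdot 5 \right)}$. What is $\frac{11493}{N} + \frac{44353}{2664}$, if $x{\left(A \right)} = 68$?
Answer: $\frac{562870141}{35646984} \approx 15.79$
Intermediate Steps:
$N = -13381$ ($N = -13313 - 68 = -13381$)
$\frac{11493}{N} + \frac{44353}{2664} = \frac{11493}{-13381} + \frac{44353}{2664} = 11493 \left(- \frac{1}{13381}\right) + 44353 \cdot \frac{1}{2664} = - \frac{11493}{13381} + \frac{44353}{2664} = \frac{562870141}{35646984}$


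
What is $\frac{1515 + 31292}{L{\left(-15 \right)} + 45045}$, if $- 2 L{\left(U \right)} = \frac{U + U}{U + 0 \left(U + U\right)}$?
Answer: $\frac{32807}{45044} \approx 0.72833$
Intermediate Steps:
$L{\left(U \right)} = -1$ ($L{\left(U \right)} = - \frac{\left(U + U\right) \frac{1}{U + 0 \left(U + U\right)}}{2} = - \frac{2 U \frac{1}{U + 0 \cdot 2 U}}{2} = - \frac{2 U \frac{1}{U + 0}}{2} = - \frac{2 U \frac{1}{U}}{2} = \left(- \frac{1}{2}\right) 2 = -1$)
$\frac{1515 + 31292}{L{\left(-15 \right)} + 45045} = \frac{1515 + 31292}{-1 + 45045} = \frac{32807}{45044}$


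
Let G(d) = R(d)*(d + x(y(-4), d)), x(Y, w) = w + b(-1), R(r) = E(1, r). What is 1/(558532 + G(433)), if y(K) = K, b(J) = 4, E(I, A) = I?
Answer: 1/559402 ≈ 1.7876e-6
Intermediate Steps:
R(r) = 1
x(Y, w) = 4 + w (x(Y, w) = w + 4 = 4 + w)
G(d) = 4 + 2*d (G(d) = 1*(d + (4 + d)) = 1*(4 + 2*d) = 4 + 2*d)
1/(558532 + G(433)) = 1/(558532 + (4 + 2*433)) = 1/(558532 + (4 + 866)) = 1/(558532 + 870) = 1/559402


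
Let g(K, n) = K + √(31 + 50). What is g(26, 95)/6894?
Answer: 35/6894 ≈ 0.0050769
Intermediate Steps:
g(K, n) = 9 + K (g(K, n) = K + √81 = K + 9 = 9 + K)
g(26, 95)/6894 = (9 + 26)/6894 = 35*(1/6894) = 35/6894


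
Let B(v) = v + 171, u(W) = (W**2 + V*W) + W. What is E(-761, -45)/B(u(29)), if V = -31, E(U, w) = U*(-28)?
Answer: 10654/71 ≈ 150.06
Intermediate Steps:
E(U, w) = -28*U
u(W) = W**2 - 30*W (u(W) = (W**2 - 31*W) + W = W**2 - 30*W)
B(v) = 171 + v
E(-761, -45)/B(u(29)) = (-28*(-761))/(171 + 29*(-30 + 29)) = 21308/(171 + 29*(-1)) = 21308/(171 - 29) = 21308/142 = 21308*(1/142) = 10654/71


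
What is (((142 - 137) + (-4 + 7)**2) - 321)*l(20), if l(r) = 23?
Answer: -7061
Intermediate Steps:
(((142 - 137) + (-4 + 7)**2) - 321)*l(20) = (((142 - 137) + (-4 + 7)**2) - 321)*23 = ((5 + 3**2) - 321)*23 = ((5 + 9) - 321)*23 = (14 - 321)*23 = -307*23 = -7061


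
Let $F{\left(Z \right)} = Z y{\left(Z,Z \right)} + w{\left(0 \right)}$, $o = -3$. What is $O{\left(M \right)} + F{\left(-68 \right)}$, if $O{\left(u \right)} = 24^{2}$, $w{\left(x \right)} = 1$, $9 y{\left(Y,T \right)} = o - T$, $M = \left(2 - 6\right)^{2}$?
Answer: $\frac{773}{9} \approx 85.889$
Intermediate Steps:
$M = 16$ ($M = \left(2 - 6\right)^{2} = \left(-4\right)^{2} = 16$)
$y{\left(Y,T \right)} = - \frac{1}{3} - \frac{T}{9}$ ($y{\left(Y,T \right)} = \frac{-3 - T}{9} = - \frac{1}{3} - \frac{T}{9}$)
$O{\left(u \right)} = 576$
$F{\left(Z \right)} = 1 + Z \left(- \frac{1}{3} - \frac{Z}{9}\right)$ ($F{\left(Z \right)} = Z \left(- \frac{1}{3} - \frac{Z}{9}\right) + 1 = 1 + Z \left(- \frac{1}{3} - \frac{Z}{9}\right)$)
$O{\left(M \right)} + F{\left(-68 \right)} = 576 + \left(1 - - \frac{68 \left(3 - 68\right)}{9}\right) = 576 + \left(1 - \left(- \frac{68}{9}\right) \left(-65\right)\right) = 576 + \left(1 - \frac{4420}{9}\right) = 576 - \frac{4411}{9} = \frac{773}{9}$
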